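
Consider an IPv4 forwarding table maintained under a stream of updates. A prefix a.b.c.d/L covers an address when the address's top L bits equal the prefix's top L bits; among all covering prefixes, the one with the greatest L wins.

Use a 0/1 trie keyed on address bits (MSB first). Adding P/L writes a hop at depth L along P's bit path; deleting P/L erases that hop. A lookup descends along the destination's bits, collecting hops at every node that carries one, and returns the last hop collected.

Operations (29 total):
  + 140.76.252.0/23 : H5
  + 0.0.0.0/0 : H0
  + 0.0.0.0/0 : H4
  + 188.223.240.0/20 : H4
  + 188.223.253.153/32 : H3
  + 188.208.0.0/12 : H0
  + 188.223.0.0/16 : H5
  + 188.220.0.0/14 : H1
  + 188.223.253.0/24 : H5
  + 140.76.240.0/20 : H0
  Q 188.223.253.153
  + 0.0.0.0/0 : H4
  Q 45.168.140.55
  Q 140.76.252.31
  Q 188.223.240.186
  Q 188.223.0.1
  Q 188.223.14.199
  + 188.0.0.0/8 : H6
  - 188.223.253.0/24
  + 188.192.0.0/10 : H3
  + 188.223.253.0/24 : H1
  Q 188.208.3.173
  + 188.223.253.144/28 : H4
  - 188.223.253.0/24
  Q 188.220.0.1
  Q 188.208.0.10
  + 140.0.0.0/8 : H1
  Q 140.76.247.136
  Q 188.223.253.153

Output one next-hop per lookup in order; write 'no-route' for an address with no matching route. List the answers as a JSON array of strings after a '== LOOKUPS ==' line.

Process each operation:
  + 140.76.252.0/23 (H5) depth=23
  + 0.0.0.0/0 (H0) depth=0
  + 0.0.0.0/0 (H4) depth=0
  + 188.223.240.0/20 (H4) depth=20
  + 188.223.253.153/32 (H3) depth=32
  + 188.208.0.0/12 (H0) depth=12
  + 188.223.0.0/16 (H5) depth=16
  + 188.220.0.0/14 (H1) depth=14
  + 188.223.253.0/24 (H5) depth=24
  + 140.76.240.0/20 (H0) depth=20
  Q 188.223.253.153: descend 10111100110111111111110110011001 ; hops seen [H4,H0,H1,H5,H4,H5,H3] ; pick H3
  + 0.0.0.0/0 (H4) depth=0
  Q 45.168.140.55: descend ε ; hops seen [H4] ; pick H4
  Q 140.76.252.31: descend 10001100010011001111110 ; hops seen [H4,H0,H5] ; pick H5
  Q 188.223.240.186: descend 10111100110111111111 ; hops seen [H4,H0,H1,H5,H4] ; pick H4
  Q 188.223.0.1: descend 1011110011011111 ; hops seen [H4,H0,H1,H5] ; pick H5
  Q 188.223.14.199: descend 1011110011011111 ; hops seen [H4,H0,H1,H5] ; pick H5
  + 188.0.0.0/8 (H6) depth=8
  - 188.223.253.0/24 clear@24
  + 188.192.0.0/10 (H3) depth=10
  + 188.223.253.0/24 (H1) depth=24
  Q 188.208.3.173: descend 101111001101 ; hops seen [H4,H6,H3,H0] ; pick H0
  + 188.223.253.144/28 (H4) depth=28
  - 188.223.253.0/24 clear@24
  Q 188.220.0.1: descend 10111100110111 ; hops seen [H4,H6,H3,H0,H1] ; pick H1
  Q 188.208.0.10: descend 101111001101 ; hops seen [H4,H6,H3,H0] ; pick H0
  + 140.0.0.0/8 (H1) depth=8
  Q 140.76.247.136: descend 10001100010011001111 ; hops seen [H4,H1,H0] ; pick H0
  Q 188.223.253.153: descend 10111100110111111111110110011001 ; hops seen [H4,H6,H3,H0,H1,H5,H4,H4,H3] ; pick H3

== LOOKUPS ==
["H3","H4","H5","H4","H5","H5","H0","H1","H0","H0","H3"]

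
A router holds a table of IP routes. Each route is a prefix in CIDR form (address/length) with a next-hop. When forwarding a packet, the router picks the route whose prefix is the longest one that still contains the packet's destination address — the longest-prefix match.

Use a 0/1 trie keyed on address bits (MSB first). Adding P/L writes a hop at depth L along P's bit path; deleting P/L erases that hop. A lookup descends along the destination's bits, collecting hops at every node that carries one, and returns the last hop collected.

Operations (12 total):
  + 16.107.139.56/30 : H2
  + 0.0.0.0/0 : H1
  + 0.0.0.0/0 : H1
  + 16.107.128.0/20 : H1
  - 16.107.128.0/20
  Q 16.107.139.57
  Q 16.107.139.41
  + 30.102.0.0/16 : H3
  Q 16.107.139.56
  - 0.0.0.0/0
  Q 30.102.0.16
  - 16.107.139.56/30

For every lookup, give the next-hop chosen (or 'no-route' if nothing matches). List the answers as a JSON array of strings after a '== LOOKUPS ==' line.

Process each operation:
  + 16.107.139.56/30 (H2) depth=30
  + 0.0.0.0/0 (H1) depth=0
  + 0.0.0.0/0 (H1) depth=0
  + 16.107.128.0/20 (H1) depth=20
  - 16.107.128.0/20 clear@20
  ? 16.107.139.57  path d0:H1→d1:-→d2:-→d3:-→d4:-→d5:-→d6:-→d7:-→d8:-→d9:-→d10:-→d11:-→d12:-→d13:-→d14:-→d15:-→d16:-→d17:-→d18:-→d19:-→d20:-→d21:-→d22:-→d23:-→d24:-→d25:-→d26:-→d27:-→d28:-→d29:-→d30:H2  best=H2
  ? 16.107.139.41  path d0:H1→d1:-→d2:-→d3:-→d4:-→d5:-→d6:-→d7:-→d8:-→d9:-→d10:-→d11:-→d12:-→d13:-→d14:-→d15:-→d16:-→d17:-→d18:-→d19:-→d20:-→d21:-→d22:-→d23:-→d24:-→d25:-→d26:-→d27:-  best=H1
  + 30.102.0.0/16 (H3) depth=16
  ? 16.107.139.56  path d0:H1→d1:-→d2:-→d3:-→d4:-→d5:-→d6:-→d7:-→d8:-→d9:-→d10:-→d11:-→d12:-→d13:-→d14:-→d15:-→d16:-→d17:-→d18:-→d19:-→d20:-→d21:-→d22:-→d23:-→d24:-→d25:-→d26:-→d27:-→d28:-→d29:-→d30:H2  best=H2
  - 0.0.0.0/0 clear@0
  ? 30.102.0.16  path d0:-→d1:-→d2:-→d3:-→d4:-→d5:-→d6:-→d7:-→d8:-→d9:-→d10:-→d11:-→d12:-→d13:-→d14:-→d15:-→d16:H3  best=H3
  - 16.107.139.56/30 clear@30

== LOOKUPS ==
["H2","H1","H2","H3"]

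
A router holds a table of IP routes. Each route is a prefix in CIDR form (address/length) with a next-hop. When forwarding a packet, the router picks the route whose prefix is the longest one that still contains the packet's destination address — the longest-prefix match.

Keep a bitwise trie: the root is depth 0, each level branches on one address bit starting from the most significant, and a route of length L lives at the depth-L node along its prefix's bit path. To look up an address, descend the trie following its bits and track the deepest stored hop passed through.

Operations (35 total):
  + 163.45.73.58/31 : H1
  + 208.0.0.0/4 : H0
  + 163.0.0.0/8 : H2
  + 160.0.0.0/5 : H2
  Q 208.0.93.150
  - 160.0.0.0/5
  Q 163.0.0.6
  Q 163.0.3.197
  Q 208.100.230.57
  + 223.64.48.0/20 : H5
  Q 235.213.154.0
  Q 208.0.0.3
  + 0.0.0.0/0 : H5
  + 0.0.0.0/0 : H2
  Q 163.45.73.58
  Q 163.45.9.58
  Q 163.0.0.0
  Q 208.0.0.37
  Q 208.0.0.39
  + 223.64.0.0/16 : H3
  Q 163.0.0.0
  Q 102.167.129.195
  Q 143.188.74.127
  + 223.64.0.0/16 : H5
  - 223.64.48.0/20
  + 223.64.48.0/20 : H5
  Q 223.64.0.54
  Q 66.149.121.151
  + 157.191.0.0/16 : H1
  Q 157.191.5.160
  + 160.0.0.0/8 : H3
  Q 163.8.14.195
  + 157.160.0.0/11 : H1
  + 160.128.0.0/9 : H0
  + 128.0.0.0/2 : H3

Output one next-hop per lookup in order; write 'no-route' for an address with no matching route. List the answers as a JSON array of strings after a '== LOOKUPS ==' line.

Apply in order:
  add 163.45.73.58/31 -> H1 at depth 31
  add 208.0.0.0/4 -> H0 at depth 4
  add 163.0.0.0/8 -> H2 at depth 8
  add 160.0.0.0/5 -> H2 at depth 5
  ? 208.0.93.150  path d0:-→d1:-→d2:-→d3:-→d4:H0  best=H0
  del 160.0.0.0/5 (clear depth 5)
  ? 163.0.0.6  path d0:-→d1:-→d2:-→d3:-→d4:-→d5:-→d6:-→d7:-→d8:H2→d9:-→d10:-  best=H2
  ? 163.0.3.197  path d0:-→d1:-→d2:-→d3:-→d4:-→d5:-→d6:-→d7:-→d8:H2→d9:-→d10:-  best=H2
  ? 208.100.230.57  path d0:-→d1:-→d2:-→d3:-→d4:H0  best=H0
  add 223.64.48.0/20 -> H5 at depth 20
  ? 235.213.154.0  path d0:-→d1:-→d2:-  best=no-route
  ? 208.0.0.3  path d0:-→d1:-→d2:-→d3:-→d4:H0  best=H0
  add 0.0.0.0/0 -> H5 at depth 0
  add 0.0.0.0/0 -> H2 at depth 0
  ? 163.45.73.58  path d0:H2→d1:-→d2:-→d3:-→d4:-→d5:-→d6:-→d7:-→d8:H2→d9:-→d10:-→d11:-→d12:-→d13:-→d14:-→d15:-→d16:-→d17:-→d18:-→d19:-→d20:-→d21:-→d22:-→d23:-→d24:-→d25:-→d26:-→d27:-→d28:-→d29:-→d30:-→d31:H1  best=H1
  ? 163.45.9.58  path d0:H2→d1:-→d2:-→d3:-→d4:-→d5:-→d6:-→d7:-→d8:H2→d9:-→d10:-→d11:-→d12:-→d13:-→d14:-→d15:-→d16:-→d17:-  best=H2
  ? 163.0.0.0  path d0:H2→d1:-→d2:-→d3:-→d4:-→d5:-→d6:-→d7:-→d8:H2→d9:-→d10:-  best=H2
  ? 208.0.0.37  path d0:H2→d1:-→d2:-→d3:-→d4:H0  best=H0
  ? 208.0.0.39  path d0:H2→d1:-→d2:-→d3:-→d4:H0  best=H0
  add 223.64.0.0/16 -> H3 at depth 16
  ? 163.0.0.0  path d0:H2→d1:-→d2:-→d3:-→d4:-→d5:-→d6:-→d7:-→d8:H2→d9:-→d10:-  best=H2
  ? 102.167.129.195  path d0:H2  best=H2
  ? 143.188.74.127  path d0:H2→d1:-→d2:-  best=H2
  add 223.64.0.0/16 -> H5 at depth 16
  del 223.64.48.0/20 (clear depth 20)
  add 223.64.48.0/20 -> H5 at depth 20
  ? 223.64.0.54  path d0:H2→d1:-→d2:-→d3:-→d4:H0→d5:-→d6:-→d7:-→d8:-→d9:-→d10:-→d11:-→d12:-→d13:-→d14:-→d15:-→d16:H5→d17:-→d18:-  best=H5
  ? 66.149.121.151  path d0:H2  best=H2
  add 157.191.0.0/16 -> H1 at depth 16
  ? 157.191.5.160  path d0:H2→d1:-→d2:-→d3:-→d4:-→d5:-→d6:-→d7:-→d8:-→d9:-→d10:-→d11:-→d12:-→d13:-→d14:-→d15:-→d16:H1  best=H1
  add 160.0.0.0/8 -> H3 at depth 8
  ? 163.8.14.195  path d0:H2→d1:-→d2:-→d3:-→d4:-→d5:-→d6:-→d7:-→d8:H2→d9:-→d10:-  best=H2
  add 157.160.0.0/11 -> H1 at depth 11
  add 160.128.0.0/9 -> H0 at depth 9
  add 128.0.0.0/2 -> H3 at depth 2

== LOOKUPS ==
["H0","H2","H2","H0","no-route","H0","H1","H2","H2","H0","H0","H2","H2","H2","H5","H2","H1","H2"]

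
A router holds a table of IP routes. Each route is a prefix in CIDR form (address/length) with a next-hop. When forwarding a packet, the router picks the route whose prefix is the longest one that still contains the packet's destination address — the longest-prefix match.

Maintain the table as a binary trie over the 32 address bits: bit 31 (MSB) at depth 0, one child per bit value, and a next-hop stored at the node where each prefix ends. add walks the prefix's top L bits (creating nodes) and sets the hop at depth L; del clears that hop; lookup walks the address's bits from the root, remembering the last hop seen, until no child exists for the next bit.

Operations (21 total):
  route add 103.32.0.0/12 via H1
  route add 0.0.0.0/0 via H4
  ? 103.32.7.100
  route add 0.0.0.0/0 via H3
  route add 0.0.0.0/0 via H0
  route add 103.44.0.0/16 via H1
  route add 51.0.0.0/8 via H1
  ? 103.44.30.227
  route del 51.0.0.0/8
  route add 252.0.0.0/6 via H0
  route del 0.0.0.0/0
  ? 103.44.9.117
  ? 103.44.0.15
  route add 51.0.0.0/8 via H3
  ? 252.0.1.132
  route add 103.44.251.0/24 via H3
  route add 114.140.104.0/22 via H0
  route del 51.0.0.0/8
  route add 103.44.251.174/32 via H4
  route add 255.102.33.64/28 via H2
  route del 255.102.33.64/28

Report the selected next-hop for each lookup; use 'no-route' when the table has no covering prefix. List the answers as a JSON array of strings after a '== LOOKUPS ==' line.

Apply in order:
  add 103.32.0.0/12 -> H1 at depth 12
  add 0.0.0.0/0 -> H4 at depth 0
  lookup 103.32.7.100: bits 011001110010 walk d0:H4→d1:-→d2:-→d3:-→d4:-→d5:-→d6:-→d7:-→d8:-→d9:-→d10:-→d11:-→d12:H1 -> H1
  add 0.0.0.0/0 -> H3 at depth 0
  add 0.0.0.0/0 -> H0 at depth 0
  add 103.44.0.0/16 -> H1 at depth 16
  add 51.0.0.0/8 -> H1 at depth 8
  lookup 103.44.30.227: bits 0110011100101100 walk d0:H0→d1:-→d2:-→d3:-→d4:-→d5:-→d6:-→d7:-→d8:-→d9:-→d10:-→d11:-→d12:H1→d13:-→d14:-→d15:-→d16:H1 -> H1
  del 51.0.0.0/8 (clear depth 8)
  add 252.0.0.0/6 -> H0 at depth 6
  del 0.0.0.0/0 (clear depth 0)
  lookup 103.44.9.117: bits 0110011100101100 walk d0:-→d1:-→d2:-→d3:-→d4:-→d5:-→d6:-→d7:-→d8:-→d9:-→d10:-→d11:-→d12:H1→d13:-→d14:-→d15:-→d16:H1 -> H1
  lookup 103.44.0.15: bits 0110011100101100 walk d0:-→d1:-→d2:-→d3:-→d4:-→d5:-→d6:-→d7:-→d8:-→d9:-→d10:-→d11:-→d12:H1→d13:-→d14:-→d15:-→d16:H1 -> H1
  add 51.0.0.0/8 -> H3 at depth 8
  lookup 252.0.1.132: bits 111111 walk d0:-→d1:-→d2:-→d3:-→d4:-→d5:-→d6:H0 -> H0
  add 103.44.251.0/24 -> H3 at depth 24
  add 114.140.104.0/22 -> H0 at depth 22
  del 51.0.0.0/8 (clear depth 8)
  add 103.44.251.174/32 -> H4 at depth 32
  add 255.102.33.64/28 -> H2 at depth 28
  del 255.102.33.64/28 (clear depth 28)

== LOOKUPS ==
["H1","H1","H1","H1","H0"]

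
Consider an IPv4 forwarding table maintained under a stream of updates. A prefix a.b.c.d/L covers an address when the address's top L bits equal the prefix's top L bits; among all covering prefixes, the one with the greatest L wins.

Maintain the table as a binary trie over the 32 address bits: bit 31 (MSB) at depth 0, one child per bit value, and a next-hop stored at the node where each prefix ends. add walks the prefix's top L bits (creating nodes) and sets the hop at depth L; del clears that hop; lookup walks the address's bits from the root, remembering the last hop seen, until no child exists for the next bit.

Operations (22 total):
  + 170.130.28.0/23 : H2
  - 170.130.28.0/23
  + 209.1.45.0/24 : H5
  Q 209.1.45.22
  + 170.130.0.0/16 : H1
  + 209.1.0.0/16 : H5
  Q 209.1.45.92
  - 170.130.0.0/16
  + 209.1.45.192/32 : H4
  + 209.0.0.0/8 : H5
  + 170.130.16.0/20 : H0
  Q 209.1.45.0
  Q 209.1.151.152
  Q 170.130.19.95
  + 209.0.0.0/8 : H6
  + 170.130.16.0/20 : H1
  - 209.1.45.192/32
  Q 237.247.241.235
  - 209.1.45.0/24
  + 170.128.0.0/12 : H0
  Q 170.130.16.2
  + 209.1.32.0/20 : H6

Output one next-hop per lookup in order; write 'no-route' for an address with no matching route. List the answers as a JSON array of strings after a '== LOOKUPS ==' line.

Apply in order:
  + 170.130.28.0/23 (H2) depth=23
  - 170.130.28.0/23 clear@23
  + 209.1.45.0/24 (H5) depth=24
  ? 209.1.45.22  path d0:-→d1:-→d2:-→d3:-→d4:-→d5:-→d6:-→d7:-→d8:-→d9:-→d10:-→d11:-→d12:-→d13:-→d14:-→d15:-→d16:-→d17:-→d18:-→d19:-→d20:-→d21:-→d22:-→d23:-→d24:H5  best=H5
  + 170.130.0.0/16 (H1) depth=16
  + 209.1.0.0/16 (H5) depth=16
  ? 209.1.45.92  path d0:-→d1:-→d2:-→d3:-→d4:-→d5:-→d6:-→d7:-→d8:-→d9:-→d10:-→d11:-→d12:-→d13:-→d14:-→d15:-→d16:H5→d17:-→d18:-→d19:-→d20:-→d21:-→d22:-→d23:-→d24:H5  best=H5
  - 170.130.0.0/16 clear@16
  + 209.1.45.192/32 (H4) depth=32
  + 209.0.0.0/8 (H5) depth=8
  + 170.130.16.0/20 (H0) depth=20
  ? 209.1.45.0  path d0:-→d1:-→d2:-→d3:-→d4:-→d5:-→d6:-→d7:-→d8:H5→d9:-→d10:-→d11:-→d12:-→d13:-→d14:-→d15:-→d16:H5→d17:-→d18:-→d19:-→d20:-→d21:-→d22:-→d23:-→d24:H5  best=H5
  ? 209.1.151.152  path d0:-→d1:-→d2:-→d3:-→d4:-→d5:-→d6:-→d7:-→d8:H5→d9:-→d10:-→d11:-→d12:-→d13:-→d14:-→d15:-→d16:H5  best=H5
  ? 170.130.19.95  path d0:-→d1:-→d2:-→d3:-→d4:-→d5:-→d6:-→d7:-→d8:-→d9:-→d10:-→d11:-→d12:-→d13:-→d14:-→d15:-→d16:-→d17:-→d18:-→d19:-→d20:H0  best=H0
  + 209.0.0.0/8 (H6) depth=8
  + 170.130.16.0/20 (H1) depth=20
  - 209.1.45.192/32 clear@32
  ? 237.247.241.235  path d0:-→d1:-→d2:-  best=no-route
  - 209.1.45.0/24 clear@24
  + 170.128.0.0/12 (H0) depth=12
  ? 170.130.16.2  path d0:-→d1:-→d2:-→d3:-→d4:-→d5:-→d6:-→d7:-→d8:-→d9:-→d10:-→d11:-→d12:H0→d13:-→d14:-→d15:-→d16:-→d17:-→d18:-→d19:-→d20:H1  best=H1
  + 209.1.32.0/20 (H6) depth=20

== LOOKUPS ==
["H5","H5","H5","H5","H0","no-route","H1"]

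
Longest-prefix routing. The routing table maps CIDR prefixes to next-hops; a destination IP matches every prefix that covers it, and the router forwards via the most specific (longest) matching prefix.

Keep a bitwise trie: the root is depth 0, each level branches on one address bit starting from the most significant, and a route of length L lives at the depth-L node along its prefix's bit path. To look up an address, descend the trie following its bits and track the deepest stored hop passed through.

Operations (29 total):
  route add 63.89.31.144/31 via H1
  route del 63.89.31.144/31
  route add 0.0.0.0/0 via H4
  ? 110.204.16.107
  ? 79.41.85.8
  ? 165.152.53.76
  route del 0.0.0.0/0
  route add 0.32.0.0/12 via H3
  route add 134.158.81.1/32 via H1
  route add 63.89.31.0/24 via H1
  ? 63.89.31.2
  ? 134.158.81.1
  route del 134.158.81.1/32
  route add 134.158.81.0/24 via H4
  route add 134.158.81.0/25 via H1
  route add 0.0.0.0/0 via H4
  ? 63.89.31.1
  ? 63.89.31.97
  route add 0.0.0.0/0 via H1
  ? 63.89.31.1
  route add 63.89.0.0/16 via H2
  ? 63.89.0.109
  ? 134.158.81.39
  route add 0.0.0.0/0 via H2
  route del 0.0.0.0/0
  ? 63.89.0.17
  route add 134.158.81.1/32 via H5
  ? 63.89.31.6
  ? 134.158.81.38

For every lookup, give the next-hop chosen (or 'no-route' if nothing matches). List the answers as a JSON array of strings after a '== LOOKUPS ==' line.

Apply in order:
  + 63.89.31.144/31 (H1) depth=31
  del 63.89.31.144/31 (clear depth 31)
  + 0.0.0.0/0 (H4) depth=0
  ? 110.204.16.107  path d0:H4→d1:-  best=H4
  ? 79.41.85.8  path d0:H4→d1:-  best=H4
  ? 165.152.53.76  path d0:H4  best=H4
  del 0.0.0.0/0 (clear depth 0)
  + 0.32.0.0/12 (H3) depth=12
  + 134.158.81.1/32 (H1) depth=32
  + 63.89.31.0/24 (H1) depth=24
  ? 63.89.31.2  path d0:-→d1:-→d2:-→d3:-→d4:-→d5:-→d6:-→d7:-→d8:-→d9:-→d10:-→d11:-→d12:-→d13:-→d14:-→d15:-→d16:-→d17:-→d18:-→d19:-→d20:-→d21:-→d22:-→d23:-→d24:H1  best=H1
  ? 134.158.81.1  path d0:-→d1:-→d2:-→d3:-→d4:-→d5:-→d6:-→d7:-→d8:-→d9:-→d10:-→d11:-→d12:-→d13:-→d14:-→d15:-→d16:-→d17:-→d18:-→d19:-→d20:-→d21:-→d22:-→d23:-→d24:-→d25:-→d26:-→d27:-→d28:-→d29:-→d30:-→d31:-→d32:H1  best=H1
  del 134.158.81.1/32 (clear depth 32)
  + 134.158.81.0/24 (H4) depth=24
  + 134.158.81.0/25 (H1) depth=25
  + 0.0.0.0/0 (H4) depth=0
  ? 63.89.31.1  path d0:H4→d1:-→d2:-→d3:-→d4:-→d5:-→d6:-→d7:-→d8:-→d9:-→d10:-→d11:-→d12:-→d13:-→d14:-→d15:-→d16:-→d17:-→d18:-→d19:-→d20:-→d21:-→d22:-→d23:-→d24:H1  best=H1
  ? 63.89.31.97  path d0:H4→d1:-→d2:-→d3:-→d4:-→d5:-→d6:-→d7:-→d8:-→d9:-→d10:-→d11:-→d12:-→d13:-→d14:-→d15:-→d16:-→d17:-→d18:-→d19:-→d20:-→d21:-→d22:-→d23:-→d24:H1  best=H1
  + 0.0.0.0/0 (H1) depth=0
  ? 63.89.31.1  path d0:H1→d1:-→d2:-→d3:-→d4:-→d5:-→d6:-→d7:-→d8:-→d9:-→d10:-→d11:-→d12:-→d13:-→d14:-→d15:-→d16:-→d17:-→d18:-→d19:-→d20:-→d21:-→d22:-→d23:-→d24:H1  best=H1
  + 63.89.0.0/16 (H2) depth=16
  ? 63.89.0.109  path d0:H1→d1:-→d2:-→d3:-→d4:-→d5:-→d6:-→d7:-→d8:-→d9:-→d10:-→d11:-→d12:-→d13:-→d14:-→d15:-→d16:H2→d17:-→d18:-→d19:-  best=H2
  ? 134.158.81.39  path d0:H1→d1:-→d2:-→d3:-→d4:-→d5:-→d6:-→d7:-→d8:-→d9:-→d10:-→d11:-→d12:-→d13:-→d14:-→d15:-→d16:-→d17:-→d18:-→d19:-→d20:-→d21:-→d22:-→d23:-→d24:H4→d25:H1→d26:-  best=H1
  + 0.0.0.0/0 (H2) depth=0
  del 0.0.0.0/0 (clear depth 0)
  ? 63.89.0.17  path d0:-→d1:-→d2:-→d3:-→d4:-→d5:-→d6:-→d7:-→d8:-→d9:-→d10:-→d11:-→d12:-→d13:-→d14:-→d15:-→d16:H2→d17:-→d18:-→d19:-  best=H2
  + 134.158.81.1/32 (H5) depth=32
  ? 63.89.31.6  path d0:-→d1:-→d2:-→d3:-→d4:-→d5:-→d6:-→d7:-→d8:-→d9:-→d10:-→d11:-→d12:-→d13:-→d14:-→d15:-→d16:H2→d17:-→d18:-→d19:-→d20:-→d21:-→d22:-→d23:-→d24:H1  best=H1
  ? 134.158.81.38  path d0:-→d1:-→d2:-→d3:-→d4:-→d5:-→d6:-→d7:-→d8:-→d9:-→d10:-→d11:-→d12:-→d13:-→d14:-→d15:-→d16:-→d17:-→d18:-→d19:-→d20:-→d21:-→d22:-→d23:-→d24:H4→d25:H1→d26:-  best=H1

== LOOKUPS ==
["H4","H4","H4","H1","H1","H1","H1","H1","H2","H1","H2","H1","H1"]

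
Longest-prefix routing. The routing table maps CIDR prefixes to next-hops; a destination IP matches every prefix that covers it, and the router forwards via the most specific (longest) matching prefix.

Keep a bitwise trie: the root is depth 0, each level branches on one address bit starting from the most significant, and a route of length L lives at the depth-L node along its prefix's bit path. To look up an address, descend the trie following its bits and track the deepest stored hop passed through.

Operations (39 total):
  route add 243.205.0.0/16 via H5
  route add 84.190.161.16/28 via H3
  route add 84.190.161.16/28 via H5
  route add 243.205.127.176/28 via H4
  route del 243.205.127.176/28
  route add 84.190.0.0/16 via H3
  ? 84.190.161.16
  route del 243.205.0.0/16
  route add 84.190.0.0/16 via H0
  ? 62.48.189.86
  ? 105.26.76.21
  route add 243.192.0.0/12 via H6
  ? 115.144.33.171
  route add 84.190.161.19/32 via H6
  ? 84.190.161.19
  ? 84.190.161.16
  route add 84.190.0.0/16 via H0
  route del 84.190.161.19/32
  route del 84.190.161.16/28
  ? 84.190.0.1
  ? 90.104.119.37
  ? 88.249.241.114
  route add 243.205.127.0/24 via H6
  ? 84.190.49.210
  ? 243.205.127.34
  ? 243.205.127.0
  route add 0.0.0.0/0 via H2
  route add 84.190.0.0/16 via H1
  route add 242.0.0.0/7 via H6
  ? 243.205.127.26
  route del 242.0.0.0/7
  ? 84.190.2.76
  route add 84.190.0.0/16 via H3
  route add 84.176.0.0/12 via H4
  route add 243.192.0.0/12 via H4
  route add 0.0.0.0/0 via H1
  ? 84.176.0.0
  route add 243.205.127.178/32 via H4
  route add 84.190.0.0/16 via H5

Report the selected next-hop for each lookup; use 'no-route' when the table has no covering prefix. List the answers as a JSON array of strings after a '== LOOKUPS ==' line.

Process each operation:
  add 243.205.0.0/16 -> H5 at depth 16
  add 84.190.161.16/28 -> H3 at depth 28
  add 84.190.161.16/28 -> H5 at depth 28
  add 243.205.127.176/28 -> H4 at depth 28
  del 243.205.127.176/28 (clear depth 28)
  add 84.190.0.0/16 -> H3 at depth 16
  lookup 84.190.161.16: bits 0101010010111110101000010001 walk d0:-→d1:-→d2:-→d3:-→d4:-→d5:-→d6:-→d7:-→d8:-→d9:-→d10:-→d11:-→d12:-→d13:-→d14:-→d15:-→d16:H3→d17:-→d18:-→d19:-→d20:-→d21:-→d22:-→d23:-→d24:-→d25:-→d26:-→d27:-→d28:H5 -> H5
  del 243.205.0.0/16 (clear depth 16)
  add 84.190.0.0/16 -> H0 at depth 16
  lookup 62.48.189.86: bits 0 walk d0:-→d1:- -> no-route
  lookup 105.26.76.21: bits 01 walk d0:-→d1:-→d2:- -> no-route
  add 243.192.0.0/12 -> H6 at depth 12
  lookup 115.144.33.171: bits 01 walk d0:-→d1:-→d2:- -> no-route
  add 84.190.161.19/32 -> H6 at depth 32
  lookup 84.190.161.19: bits 01010100101111101010000100010011 walk d0:-→d1:-→d2:-→d3:-→d4:-→d5:-→d6:-→d7:-→d8:-→d9:-→d10:-→d11:-→d12:-→d13:-→d14:-→d15:-→d16:H0→d17:-→d18:-→d19:-→d20:-→d21:-→d22:-→d23:-→d24:-→d25:-→d26:-→d27:-→d28:H5→d29:-→d30:-→d31:-→d32:H6 -> H6
  lookup 84.190.161.16: bits 010101001011111010100001000100 walk d0:-→d1:-→d2:-→d3:-→d4:-→d5:-→d6:-→d7:-→d8:-→d9:-→d10:-→d11:-→d12:-→d13:-→d14:-→d15:-→d16:H0→d17:-→d18:-→d19:-→d20:-→d21:-→d22:-→d23:-→d24:-→d25:-→d26:-→d27:-→d28:H5→d29:-→d30:- -> H5
  add 84.190.0.0/16 -> H0 at depth 16
  del 84.190.161.19/32 (clear depth 32)
  del 84.190.161.16/28 (clear depth 28)
  lookup 84.190.0.1: bits 0101010010111110 walk d0:-→d1:-→d2:-→d3:-→d4:-→d5:-→d6:-→d7:-→d8:-→d9:-→d10:-→d11:-→d12:-→d13:-→d14:-→d15:-→d16:H0 -> H0
  lookup 90.104.119.37: bits 0101 walk d0:-→d1:-→d2:-→d3:-→d4:- -> no-route
  lookup 88.249.241.114: bits 0101 walk d0:-→d1:-→d2:-→d3:-→d4:- -> no-route
  add 243.205.127.0/24 -> H6 at depth 24
  lookup 84.190.49.210: bits 0101010010111110 walk d0:-→d1:-→d2:-→d3:-→d4:-→d5:-→d6:-→d7:-→d8:-→d9:-→d10:-→d11:-→d12:-→d13:-→d14:-→d15:-→d16:H0 -> H0
  lookup 243.205.127.34: bits 111100111100110101111111 walk d0:-→d1:-→d2:-→d3:-→d4:-→d5:-→d6:-→d7:-→d8:-→d9:-→d10:-→d11:-→d12:H6→d13:-→d14:-→d15:-→d16:-→d17:-→d18:-→d19:-→d20:-→d21:-→d22:-→d23:-→d24:H6 -> H6
  lookup 243.205.127.0: bits 111100111100110101111111 walk d0:-→d1:-→d2:-→d3:-→d4:-→d5:-→d6:-→d7:-→d8:-→d9:-→d10:-→d11:-→d12:H6→d13:-→d14:-→d15:-→d16:-→d17:-→d18:-→d19:-→d20:-→d21:-→d22:-→d23:-→d24:H6 -> H6
  add 0.0.0.0/0 -> H2 at depth 0
  add 84.190.0.0/16 -> H1 at depth 16
  add 242.0.0.0/7 -> H6 at depth 7
  lookup 243.205.127.26: bits 111100111100110101111111 walk d0:H2→d1:-→d2:-→d3:-→d4:-→d5:-→d6:-→d7:H6→d8:-→d9:-→d10:-→d11:-→d12:H6→d13:-→d14:-→d15:-→d16:-→d17:-→d18:-→d19:-→d20:-→d21:-→d22:-→d23:-→d24:H6 -> H6
  del 242.0.0.0/7 (clear depth 7)
  lookup 84.190.2.76: bits 0101010010111110 walk d0:H2→d1:-→d2:-→d3:-→d4:-→d5:-→d6:-→d7:-→d8:-→d9:-→d10:-→d11:-→d12:-→d13:-→d14:-→d15:-→d16:H1 -> H1
  add 84.190.0.0/16 -> H3 at depth 16
  add 84.176.0.0/12 -> H4 at depth 12
  add 243.192.0.0/12 -> H4 at depth 12
  add 0.0.0.0/0 -> H1 at depth 0
  lookup 84.176.0.0: bits 010101001011 walk d0:H1→d1:-→d2:-→d3:-→d4:-→d5:-→d6:-→d7:-→d8:-→d9:-→d10:-→d11:-→d12:H4 -> H4
  add 243.205.127.178/32 -> H4 at depth 32
  add 84.190.0.0/16 -> H5 at depth 16

== LOOKUPS ==
["H5","no-route","no-route","no-route","H6","H5","H0","no-route","no-route","H0","H6","H6","H6","H1","H4"]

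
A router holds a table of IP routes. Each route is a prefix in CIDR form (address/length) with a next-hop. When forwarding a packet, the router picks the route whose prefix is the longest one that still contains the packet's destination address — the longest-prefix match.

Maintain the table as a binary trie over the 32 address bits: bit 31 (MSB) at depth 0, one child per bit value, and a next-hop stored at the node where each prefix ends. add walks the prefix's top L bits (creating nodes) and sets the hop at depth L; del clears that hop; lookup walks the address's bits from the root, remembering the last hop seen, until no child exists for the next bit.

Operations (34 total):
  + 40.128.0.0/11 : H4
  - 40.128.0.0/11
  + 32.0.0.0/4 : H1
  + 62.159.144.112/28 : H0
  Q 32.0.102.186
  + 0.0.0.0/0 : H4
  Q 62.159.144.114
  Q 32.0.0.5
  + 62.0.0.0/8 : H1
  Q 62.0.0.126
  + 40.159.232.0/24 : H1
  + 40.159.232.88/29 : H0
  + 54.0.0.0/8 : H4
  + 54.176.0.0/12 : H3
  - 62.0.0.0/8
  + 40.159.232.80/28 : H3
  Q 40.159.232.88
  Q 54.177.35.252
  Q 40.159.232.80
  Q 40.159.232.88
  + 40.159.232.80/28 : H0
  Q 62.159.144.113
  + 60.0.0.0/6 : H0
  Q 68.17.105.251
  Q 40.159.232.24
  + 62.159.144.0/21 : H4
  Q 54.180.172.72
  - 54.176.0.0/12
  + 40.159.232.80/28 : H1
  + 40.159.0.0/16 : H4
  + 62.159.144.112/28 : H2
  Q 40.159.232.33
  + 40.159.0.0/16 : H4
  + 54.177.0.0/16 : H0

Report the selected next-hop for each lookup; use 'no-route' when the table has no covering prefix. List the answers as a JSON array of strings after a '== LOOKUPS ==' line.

Trace:
  add 40.128.0.0/11 -> H4 at depth 11
  - 40.128.0.0/11 clear@11
  add 32.0.0.0/4 -> H1 at depth 4
  add 62.159.144.112/28 -> H0 at depth 28
  ? 32.0.102.186  path d0:-→d1:-→d2:-→d3:-→d4:H1  best=H1
  add 0.0.0.0/0 -> H4 at depth 0
  ? 62.159.144.114  path d0:H4→d1:-→d2:-→d3:-→d4:-→d5:-→d6:-→d7:-→d8:-→d9:-→d10:-→d11:-→d12:-→d13:-→d14:-→d15:-→d16:-→d17:-→d18:-→d19:-→d20:-→d21:-→d22:-→d23:-→d24:-→d25:-→d26:-→d27:-→d28:H0  best=H0
  ? 32.0.0.5  path d0:H4→d1:-→d2:-→d3:-→d4:H1  best=H1
  add 62.0.0.0/8 -> H1 at depth 8
  ? 62.0.0.126  path d0:H4→d1:-→d2:-→d3:-→d4:-→d5:-→d6:-→d7:-→d8:H1  best=H1
  add 40.159.232.0/24 -> H1 at depth 24
  add 40.159.232.88/29 -> H0 at depth 29
  add 54.0.0.0/8 -> H4 at depth 8
  add 54.176.0.0/12 -> H3 at depth 12
  - 62.0.0.0/8 clear@8
  add 40.159.232.80/28 -> H3 at depth 28
  ? 40.159.232.88  path d0:H4→d1:-→d2:-→d3:-→d4:H1→d5:-→d6:-→d7:-→d8:-→d9:-→d10:-→d11:-→d12:-→d13:-→d14:-→d15:-→d16:-→d17:-→d18:-→d19:-→d20:-→d21:-→d22:-→d23:-→d24:H1→d25:-→d26:-→d27:-→d28:H3→d29:H0  best=H0
  ? 54.177.35.252  path d0:H4→d1:-→d2:-→d3:-→d4:-→d5:-→d6:-→d7:-→d8:H4→d9:-→d10:-→d11:-→d12:H3  best=H3
  ? 40.159.232.80  path d0:H4→d1:-→d2:-→d3:-→d4:H1→d5:-→d6:-→d7:-→d8:-→d9:-→d10:-→d11:-→d12:-→d13:-→d14:-→d15:-→d16:-→d17:-→d18:-→d19:-→d20:-→d21:-→d22:-→d23:-→d24:H1→d25:-→d26:-→d27:-→d28:H3  best=H3
  ? 40.159.232.88  path d0:H4→d1:-→d2:-→d3:-→d4:H1→d5:-→d6:-→d7:-→d8:-→d9:-→d10:-→d11:-→d12:-→d13:-→d14:-→d15:-→d16:-→d17:-→d18:-→d19:-→d20:-→d21:-→d22:-→d23:-→d24:H1→d25:-→d26:-→d27:-→d28:H3→d29:H0  best=H0
  add 40.159.232.80/28 -> H0 at depth 28
  ? 62.159.144.113  path d0:H4→d1:-→d2:-→d3:-→d4:-→d5:-→d6:-→d7:-→d8:-→d9:-→d10:-→d11:-→d12:-→d13:-→d14:-→d15:-→d16:-→d17:-→d18:-→d19:-→d20:-→d21:-→d22:-→d23:-→d24:-→d25:-→d26:-→d27:-→d28:H0  best=H0
  add 60.0.0.0/6 -> H0 at depth 6
  ? 68.17.105.251  path d0:H4→d1:-  best=H4
  ? 40.159.232.24  path d0:H4→d1:-→d2:-→d3:-→d4:H1→d5:-→d6:-→d7:-→d8:-→d9:-→d10:-→d11:-→d12:-→d13:-→d14:-→d15:-→d16:-→d17:-→d18:-→d19:-→d20:-→d21:-→d22:-→d23:-→d24:H1→d25:-  best=H1
  add 62.159.144.0/21 -> H4 at depth 21
  ? 54.180.172.72  path d0:H4→d1:-→d2:-→d3:-→d4:-→d5:-→d6:-→d7:-→d8:H4→d9:-→d10:-→d11:-→d12:H3  best=H3
  - 54.176.0.0/12 clear@12
  add 40.159.232.80/28 -> H1 at depth 28
  add 40.159.0.0/16 -> H4 at depth 16
  add 62.159.144.112/28 -> H2 at depth 28
  ? 40.159.232.33  path d0:H4→d1:-→d2:-→d3:-→d4:H1→d5:-→d6:-→d7:-→d8:-→d9:-→d10:-→d11:-→d12:-→d13:-→d14:-→d15:-→d16:H4→d17:-→d18:-→d19:-→d20:-→d21:-→d22:-→d23:-→d24:H1→d25:-  best=H1
  add 40.159.0.0/16 -> H4 at depth 16
  add 54.177.0.0/16 -> H0 at depth 16

== LOOKUPS ==
["H1","H0","H1","H1","H0","H3","H3","H0","H0","H4","H1","H3","H1"]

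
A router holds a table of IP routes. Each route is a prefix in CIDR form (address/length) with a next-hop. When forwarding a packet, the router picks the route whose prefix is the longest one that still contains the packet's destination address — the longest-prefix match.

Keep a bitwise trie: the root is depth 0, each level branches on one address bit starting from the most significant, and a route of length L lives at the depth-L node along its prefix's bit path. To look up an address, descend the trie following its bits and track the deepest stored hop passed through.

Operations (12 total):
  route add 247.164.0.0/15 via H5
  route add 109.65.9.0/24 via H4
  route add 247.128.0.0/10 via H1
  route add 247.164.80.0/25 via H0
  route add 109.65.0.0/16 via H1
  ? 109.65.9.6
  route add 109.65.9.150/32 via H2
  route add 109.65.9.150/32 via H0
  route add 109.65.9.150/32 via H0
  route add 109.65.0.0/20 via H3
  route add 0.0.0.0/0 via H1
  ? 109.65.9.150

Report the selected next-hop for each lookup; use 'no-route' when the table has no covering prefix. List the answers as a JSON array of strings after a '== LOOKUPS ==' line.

Apply in order:
  add 247.164.0.0/15 -> H5 at depth 15
  add 109.65.9.0/24 -> H4 at depth 24
  add 247.128.0.0/10 -> H1 at depth 10
  add 247.164.80.0/25 -> H0 at depth 25
  add 109.65.0.0/16 -> H1 at depth 16
  lookup 109.65.9.6: bits 011011010100000100001001 walk d0:-→d1:-→d2:-→d3:-→d4:-→d5:-→d6:-→d7:-→d8:-→d9:-→d10:-→d11:-→d12:-→d13:-→d14:-→d15:-→d16:H1→d17:-→d18:-→d19:-→d20:-→d21:-→d22:-→d23:-→d24:H4 -> H4
  add 109.65.9.150/32 -> H2 at depth 32
  add 109.65.9.150/32 -> H0 at depth 32
  add 109.65.9.150/32 -> H0 at depth 32
  add 109.65.0.0/20 -> H3 at depth 20
  add 0.0.0.0/0 -> H1 at depth 0
  lookup 109.65.9.150: bits 01101101010000010000100110010110 walk d0:H1→d1:-→d2:-→d3:-→d4:-→d5:-→d6:-→d7:-→d8:-→d9:-→d10:-→d11:-→d12:-→d13:-→d14:-→d15:-→d16:H1→d17:-→d18:-→d19:-→d20:H3→d21:-→d22:-→d23:-→d24:H4→d25:-→d26:-→d27:-→d28:-→d29:-→d30:-→d31:-→d32:H0 -> H0

== LOOKUPS ==
["H4","H0"]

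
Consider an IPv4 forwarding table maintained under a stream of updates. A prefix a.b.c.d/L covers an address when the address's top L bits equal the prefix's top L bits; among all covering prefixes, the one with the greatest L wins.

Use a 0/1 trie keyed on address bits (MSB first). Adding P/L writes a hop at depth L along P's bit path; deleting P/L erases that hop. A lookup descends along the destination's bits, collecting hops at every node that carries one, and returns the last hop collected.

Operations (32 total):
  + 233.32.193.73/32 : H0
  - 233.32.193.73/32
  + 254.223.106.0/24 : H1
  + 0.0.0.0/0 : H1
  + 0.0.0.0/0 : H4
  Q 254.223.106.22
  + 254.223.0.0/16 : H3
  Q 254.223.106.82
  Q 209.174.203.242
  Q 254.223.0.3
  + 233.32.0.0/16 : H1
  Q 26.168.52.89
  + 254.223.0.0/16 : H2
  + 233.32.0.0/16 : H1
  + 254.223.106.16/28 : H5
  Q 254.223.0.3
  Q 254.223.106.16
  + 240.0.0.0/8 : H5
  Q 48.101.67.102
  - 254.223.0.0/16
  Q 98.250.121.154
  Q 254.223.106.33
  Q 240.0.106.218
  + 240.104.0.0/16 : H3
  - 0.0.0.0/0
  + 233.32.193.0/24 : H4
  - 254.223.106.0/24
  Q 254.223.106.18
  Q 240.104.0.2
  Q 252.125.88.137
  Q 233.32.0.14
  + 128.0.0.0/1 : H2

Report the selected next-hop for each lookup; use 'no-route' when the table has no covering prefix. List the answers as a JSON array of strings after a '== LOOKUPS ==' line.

Process each operation:
  add 233.32.193.73/32 -> H0 at depth 32
  del 233.32.193.73/32 (clear depth 32)
  add 254.223.106.0/24 -> H1 at depth 24
  add 0.0.0.0/0 -> H1 at depth 0
  add 0.0.0.0/0 -> H4 at depth 0
  ? 254.223.106.22  path d0:H4→d1:-→d2:-→d3:-→d4:-→d5:-→d6:-→d7:-→d8:-→d9:-→d10:-→d11:-→d12:-→d13:-→d14:-→d15:-→d16:-→d17:-→d18:-→d19:-→d20:-→d21:-→d22:-→d23:-→d24:H1  best=H1
  add 254.223.0.0/16 -> H3 at depth 16
  ? 254.223.106.82  path d0:H4→d1:-→d2:-→d3:-→d4:-→d5:-→d6:-→d7:-→d8:-→d9:-→d10:-→d11:-→d12:-→d13:-→d14:-→d15:-→d16:H3→d17:-→d18:-→d19:-→d20:-→d21:-→d22:-→d23:-→d24:H1  best=H1
  ? 209.174.203.242  path d0:H4→d1:-→d2:-  best=H4
  ? 254.223.0.3  path d0:H4→d1:-→d2:-→d3:-→d4:-→d5:-→d6:-→d7:-→d8:-→d9:-→d10:-→d11:-→d12:-→d13:-→d14:-→d15:-→d16:H3→d17:-  best=H3
  add 233.32.0.0/16 -> H1 at depth 16
  ? 26.168.52.89  path d0:H4  best=H4
  add 254.223.0.0/16 -> H2 at depth 16
  add 233.32.0.0/16 -> H1 at depth 16
  add 254.223.106.16/28 -> H5 at depth 28
  ? 254.223.0.3  path d0:H4→d1:-→d2:-→d3:-→d4:-→d5:-→d6:-→d7:-→d8:-→d9:-→d10:-→d11:-→d12:-→d13:-→d14:-→d15:-→d16:H2→d17:-  best=H2
  ? 254.223.106.16  path d0:H4→d1:-→d2:-→d3:-→d4:-→d5:-→d6:-→d7:-→d8:-→d9:-→d10:-→d11:-→d12:-→d13:-→d14:-→d15:-→d16:H2→d17:-→d18:-→d19:-→d20:-→d21:-→d22:-→d23:-→d24:H1→d25:-→d26:-→d27:-→d28:H5  best=H5
  add 240.0.0.0/8 -> H5 at depth 8
  ? 48.101.67.102  path d0:H4  best=H4
  del 254.223.0.0/16 (clear depth 16)
  ? 98.250.121.154  path d0:H4  best=H4
  ? 254.223.106.33  path d0:H4→d1:-→d2:-→d3:-→d4:-→d5:-→d6:-→d7:-→d8:-→d9:-→d10:-→d11:-→d12:-→d13:-→d14:-→d15:-→d16:-→d17:-→d18:-→d19:-→d20:-→d21:-→d22:-→d23:-→d24:H1→d25:-→d26:-  best=H1
  ? 240.0.106.218  path d0:H4→d1:-→d2:-→d3:-→d4:-→d5:-→d6:-→d7:-→d8:H5  best=H5
  add 240.104.0.0/16 -> H3 at depth 16
  del 0.0.0.0/0 (clear depth 0)
  add 233.32.193.0/24 -> H4 at depth 24
  del 254.223.106.0/24 (clear depth 24)
  ? 254.223.106.18  path d0:-→d1:-→d2:-→d3:-→d4:-→d5:-→d6:-→d7:-→d8:-→d9:-→d10:-→d11:-→d12:-→d13:-→d14:-→d15:-→d16:-→d17:-→d18:-→d19:-→d20:-→d21:-→d22:-→d23:-→d24:-→d25:-→d26:-→d27:-→d28:H5  best=H5
  ? 240.104.0.2  path d0:-→d1:-→d2:-→d3:-→d4:-→d5:-→d6:-→d7:-→d8:H5→d9:-→d10:-→d11:-→d12:-→d13:-→d14:-→d15:-→d16:H3  best=H3
  ? 252.125.88.137  path d0:-→d1:-→d2:-→d3:-→d4:-→d5:-→d6:-  best=no-route
  ? 233.32.0.14  path d0:-→d1:-→d2:-→d3:-→d4:-→d5:-→d6:-→d7:-→d8:-→d9:-→d10:-→d11:-→d12:-→d13:-→d14:-→d15:-→d16:H1  best=H1
  add 128.0.0.0/1 -> H2 at depth 1

== LOOKUPS ==
["H1","H1","H4","H3","H4","H2","H5","H4","H4","H1","H5","H5","H3","no-route","H1"]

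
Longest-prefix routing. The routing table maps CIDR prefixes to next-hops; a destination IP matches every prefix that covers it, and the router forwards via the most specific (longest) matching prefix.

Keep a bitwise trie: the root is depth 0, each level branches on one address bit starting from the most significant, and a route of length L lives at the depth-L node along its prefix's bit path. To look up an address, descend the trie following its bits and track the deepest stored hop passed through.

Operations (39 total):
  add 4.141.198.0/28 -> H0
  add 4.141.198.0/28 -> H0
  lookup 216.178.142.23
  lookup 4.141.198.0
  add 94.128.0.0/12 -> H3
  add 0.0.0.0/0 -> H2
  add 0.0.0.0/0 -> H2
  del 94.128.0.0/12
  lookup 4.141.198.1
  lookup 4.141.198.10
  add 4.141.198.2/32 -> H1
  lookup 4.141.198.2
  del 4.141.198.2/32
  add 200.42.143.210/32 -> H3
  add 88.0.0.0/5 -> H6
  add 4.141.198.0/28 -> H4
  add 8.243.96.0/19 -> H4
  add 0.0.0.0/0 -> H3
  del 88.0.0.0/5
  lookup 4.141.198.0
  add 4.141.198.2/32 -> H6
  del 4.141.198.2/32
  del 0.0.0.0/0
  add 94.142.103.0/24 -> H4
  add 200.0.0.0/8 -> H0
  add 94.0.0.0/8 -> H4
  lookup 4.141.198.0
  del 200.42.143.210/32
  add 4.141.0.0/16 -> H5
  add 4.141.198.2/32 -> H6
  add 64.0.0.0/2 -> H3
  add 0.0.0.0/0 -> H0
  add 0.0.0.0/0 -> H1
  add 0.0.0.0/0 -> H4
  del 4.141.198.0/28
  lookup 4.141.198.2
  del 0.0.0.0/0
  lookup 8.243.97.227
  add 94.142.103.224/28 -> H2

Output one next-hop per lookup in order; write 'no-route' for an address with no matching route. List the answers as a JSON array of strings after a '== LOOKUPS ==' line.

Apply in order:
  + 4.141.198.0/28 (H0) depth=28
  + 4.141.198.0/28 (H0) depth=28
  ? 216.178.142.23  path d0:-  best=no-route
  ? 4.141.198.0  path d0:-→d1:-→d2:-→d3:-→d4:-→d5:-→d6:-→d7:-→d8:-→d9:-→d10:-→d11:-→d12:-→d13:-→d14:-→d15:-→d16:-→d17:-→d18:-→d19:-→d20:-→d21:-→d22:-→d23:-→d24:-→d25:-→d26:-→d27:-→d28:H0  best=H0
  + 94.128.0.0/12 (H3) depth=12
  + 0.0.0.0/0 (H2) depth=0
  + 0.0.0.0/0 (H2) depth=0
  - 94.128.0.0/12 clear@12
  ? 4.141.198.1  path d0:H2→d1:-→d2:-→d3:-→d4:-→d5:-→d6:-→d7:-→d8:-→d9:-→d10:-→d11:-→d12:-→d13:-→d14:-→d15:-→d16:-→d17:-→d18:-→d19:-→d20:-→d21:-→d22:-→d23:-→d24:-→d25:-→d26:-→d27:-→d28:H0  best=H0
  ? 4.141.198.10  path d0:H2→d1:-→d2:-→d3:-→d4:-→d5:-→d6:-→d7:-→d8:-→d9:-→d10:-→d11:-→d12:-→d13:-→d14:-→d15:-→d16:-→d17:-→d18:-→d19:-→d20:-→d21:-→d22:-→d23:-→d24:-→d25:-→d26:-→d27:-→d28:H0  best=H0
  + 4.141.198.2/32 (H1) depth=32
  ? 4.141.198.2  path d0:H2→d1:-→d2:-→d3:-→d4:-→d5:-→d6:-→d7:-→d8:-→d9:-→d10:-→d11:-→d12:-→d13:-→d14:-→d15:-→d16:-→d17:-→d18:-→d19:-→d20:-→d21:-→d22:-→d23:-→d24:-→d25:-→d26:-→d27:-→d28:H0→d29:-→d30:-→d31:-→d32:H1  best=H1
  - 4.141.198.2/32 clear@32
  + 200.42.143.210/32 (H3) depth=32
  + 88.0.0.0/5 (H6) depth=5
  + 4.141.198.0/28 (H4) depth=28
  + 8.243.96.0/19 (H4) depth=19
  + 0.0.0.0/0 (H3) depth=0
  - 88.0.0.0/5 clear@5
  ? 4.141.198.0  path d0:H3→d1:-→d2:-→d3:-→d4:-→d5:-→d6:-→d7:-→d8:-→d9:-→d10:-→d11:-→d12:-→d13:-→d14:-→d15:-→d16:-→d17:-→d18:-→d19:-→d20:-→d21:-→d22:-→d23:-→d24:-→d25:-→d26:-→d27:-→d28:H4→d29:-→d30:-  best=H4
  + 4.141.198.2/32 (H6) depth=32
  - 4.141.198.2/32 clear@32
  - 0.0.0.0/0 clear@0
  + 94.142.103.0/24 (H4) depth=24
  + 200.0.0.0/8 (H0) depth=8
  + 94.0.0.0/8 (H4) depth=8
  ? 4.141.198.0  path d0:-→d1:-→d2:-→d3:-→d4:-→d5:-→d6:-→d7:-→d8:-→d9:-→d10:-→d11:-→d12:-→d13:-→d14:-→d15:-→d16:-→d17:-→d18:-→d19:-→d20:-→d21:-→d22:-→d23:-→d24:-→d25:-→d26:-→d27:-→d28:H4→d29:-→d30:-  best=H4
  - 200.42.143.210/32 clear@32
  + 4.141.0.0/16 (H5) depth=16
  + 4.141.198.2/32 (H6) depth=32
  + 64.0.0.0/2 (H3) depth=2
  + 0.0.0.0/0 (H0) depth=0
  + 0.0.0.0/0 (H1) depth=0
  + 0.0.0.0/0 (H4) depth=0
  - 4.141.198.0/28 clear@28
  ? 4.141.198.2  path d0:H4→d1:-→d2:-→d3:-→d4:-→d5:-→d6:-→d7:-→d8:-→d9:-→d10:-→d11:-→d12:-→d13:-→d14:-→d15:-→d16:H5→d17:-→d18:-→d19:-→d20:-→d21:-→d22:-→d23:-→d24:-→d25:-→d26:-→d27:-→d28:-→d29:-→d30:-→d31:-→d32:H6  best=H6
  - 0.0.0.0/0 clear@0
  ? 8.243.97.227  path d0:-→d1:-→d2:-→d3:-→d4:-→d5:-→d6:-→d7:-→d8:-→d9:-→d10:-→d11:-→d12:-→d13:-→d14:-→d15:-→d16:-→d17:-→d18:-→d19:H4  best=H4
  + 94.142.103.224/28 (H2) depth=28

== LOOKUPS ==
["no-route","H0","H0","H0","H1","H4","H4","H6","H4"]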